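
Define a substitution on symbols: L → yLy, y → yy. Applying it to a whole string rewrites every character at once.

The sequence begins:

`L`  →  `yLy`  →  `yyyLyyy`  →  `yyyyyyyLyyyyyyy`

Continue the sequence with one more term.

yyyyyyyyyyyyyyyLyyyyyyyyyyyyyyy

Applying the rule to each of the 15 symbols of yyyyyyyLyyyyyyy gives the pieces yy yy yy yy yy yy yy yLy yy yy yy yy yy yy yy, which concatenate to the answer.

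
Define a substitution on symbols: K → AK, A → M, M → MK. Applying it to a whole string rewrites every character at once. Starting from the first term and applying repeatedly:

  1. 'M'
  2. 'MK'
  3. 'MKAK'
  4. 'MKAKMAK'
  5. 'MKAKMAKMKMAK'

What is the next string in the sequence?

MKAKMAKMKMAKMKAKMKMAK

Rewriting each symbol of MKAKMAKMKMAK: M→MK, K→AK, A→M, K→AK, M→MK, A→M, K→AK, M→MK, K→AK, M→MK, A→M, K→AK, which concatenates to MK AK M AK MK M AK MK AK MK M AK.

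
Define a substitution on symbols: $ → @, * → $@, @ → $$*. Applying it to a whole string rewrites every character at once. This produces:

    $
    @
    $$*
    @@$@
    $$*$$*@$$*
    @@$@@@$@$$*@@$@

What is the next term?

$$*$$*@$$*$$*$$*@$$*@@$@$$*$$*@$$*

φ(@@$@@@$@$$*@@$@) expands symbol-by-symbol to $$* $$* @ $$* $$* $$* @ $$* @ @ $@ $$* $$* @ $$*; joining the 15 pieces gives the next term.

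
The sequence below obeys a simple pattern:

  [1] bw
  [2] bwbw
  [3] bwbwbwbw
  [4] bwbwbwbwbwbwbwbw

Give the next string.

s(k+1) = s(k)·s(k) — each term doubles the last.
So the next term is two copies of bwbwbwbwbwbwbwbw.

bwbwbwbwbwbwbwbwbwbwbwbwbwbwbwbw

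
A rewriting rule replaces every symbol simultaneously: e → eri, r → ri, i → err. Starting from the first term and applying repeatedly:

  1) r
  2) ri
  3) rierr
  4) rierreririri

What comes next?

Apply φ to rierreririri symbol by symbol: r→ri, i→err, e→eri, r→ri, r→ri, e→eri, r→ri, i→err, r→ri, i→err, r→ri, i→err; joined: ri err eri ri ri eri ri err ri err ri err.

rierreriririeririerrrierrrierr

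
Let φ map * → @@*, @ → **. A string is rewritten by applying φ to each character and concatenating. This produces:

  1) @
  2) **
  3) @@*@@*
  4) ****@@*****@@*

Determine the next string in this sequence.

Applying the rule to each of the 14 symbols of ****@@*****@@* gives the pieces @@* @@* @@* @@* ** ** @@* @@* @@* @@* @@* ** ** @@*, which concatenate to the answer.

@@*@@*@@*@@*****@@*@@*@@*@@*@@*****@@*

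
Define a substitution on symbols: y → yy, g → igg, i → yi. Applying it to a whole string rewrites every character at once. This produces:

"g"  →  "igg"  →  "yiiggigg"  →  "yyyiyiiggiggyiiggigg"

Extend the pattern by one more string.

Applying the rule to each of the 20 symbols of yyyiyiiggiggyiiggigg gives the pieces yy yy yy yi yy yi yi igg igg yi igg igg yy yi yi igg igg yi igg igg, which concatenate to the answer.

yyyyyyyiyyyiyiiggiggyiiggiggyyyiyiiggiggyiiggigg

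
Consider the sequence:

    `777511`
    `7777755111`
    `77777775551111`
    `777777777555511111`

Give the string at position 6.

Reading off run lengths: 7 runs 3, 5, 7, 9; 5 runs 1, 2, 3, 4; 1 runs 2, 3, 4, 5 — each is linear in n (n = 1, 2, …).
At n = 6 the blocks have lengths 13, 6, 7.

77777777777775555551111111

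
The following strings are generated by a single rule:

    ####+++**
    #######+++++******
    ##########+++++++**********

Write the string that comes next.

Each string has the form #^{3n+1} +^{2n+1} *^{4n-2} (n = 1, 2, …).
Setting n = 4 gives 13, 9, 14 characters in each block.

#############+++++++++**************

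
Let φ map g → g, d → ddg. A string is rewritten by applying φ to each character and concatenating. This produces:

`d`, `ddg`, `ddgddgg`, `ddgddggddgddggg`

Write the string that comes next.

Applying the rule to each of the 15 symbols of ddgddggddgddggg gives the pieces ddg ddg g ddg ddg g g ddg ddg g ddg ddg g g g, which concatenate to the answer.

ddgddggddgddgggddgddggddgddgggg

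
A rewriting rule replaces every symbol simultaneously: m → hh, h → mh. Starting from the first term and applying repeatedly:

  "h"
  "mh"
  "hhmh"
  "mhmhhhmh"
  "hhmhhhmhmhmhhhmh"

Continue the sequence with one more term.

mhmhhhmhmhmhhhmhhhmhhhmhmhmhhhmh

Replace each of the 16 characters of hhmhhhmhmhmhhhmh in place — mh mh hh mh mh mh hh mh hh mh hh mh mh mh hh mh — and concatenate.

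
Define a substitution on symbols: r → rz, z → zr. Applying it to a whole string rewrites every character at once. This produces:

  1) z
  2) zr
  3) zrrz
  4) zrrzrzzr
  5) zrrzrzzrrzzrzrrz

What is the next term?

φ(zrrzrzzrrzzrzrrz) expands symbol-by-symbol to zr rz rz zr rz zr zr rz rz zr zr rz zr rz rz zr; joining the 16 pieces gives the next term.

zrrzrzzrrzzrzrrzrzzrzrrzzrrzrzzr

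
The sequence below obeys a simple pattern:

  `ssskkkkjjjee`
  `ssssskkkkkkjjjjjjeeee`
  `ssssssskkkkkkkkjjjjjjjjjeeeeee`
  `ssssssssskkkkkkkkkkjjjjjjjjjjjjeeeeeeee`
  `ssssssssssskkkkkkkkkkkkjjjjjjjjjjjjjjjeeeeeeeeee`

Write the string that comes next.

The n-th term is 2n+1 s's then 2n+2 k's then 3n j's then 2n e's (n = 1, 2, …).
For the next term, n = 6, so the run lengths are 13, 14, 18, 12.

ssssssssssssskkkkkkkkkkkkkkjjjjjjjjjjjjjjjjjjeeeeeeeeeeee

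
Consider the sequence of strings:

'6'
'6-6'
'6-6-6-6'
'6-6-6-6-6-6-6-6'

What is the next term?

Every step duplicates the string with '-' between the halves.
One more doubling of 6-6-6-6-6-6-6-6 gives the answer.

6-6-6-6-6-6-6-6-6-6-6-6-6-6-6-6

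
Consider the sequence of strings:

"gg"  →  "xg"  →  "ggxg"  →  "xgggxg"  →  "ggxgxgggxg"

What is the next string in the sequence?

xgggxgggxgxgggxg

This is a Fibonacci-style word recurrence s(k) = s(k−2)·s(k−1): e.g. gg·xg = ggxg.
So term 6 is xgggxg·ggxgxgggxg.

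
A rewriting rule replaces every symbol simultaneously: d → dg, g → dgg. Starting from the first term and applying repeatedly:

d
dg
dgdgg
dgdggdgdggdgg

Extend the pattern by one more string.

Replace each of the 13 characters of dgdggdgdggdgg in place — dg dgg dg dgg dgg dg dgg dg dgg dgg dg dgg dgg — and concatenate.

dgdggdgdggdggdgdggdgdggdggdgdggdgg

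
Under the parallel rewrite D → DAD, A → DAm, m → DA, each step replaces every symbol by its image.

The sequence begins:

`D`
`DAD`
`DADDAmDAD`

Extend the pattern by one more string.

Apply φ to DADDAmDAD symbol by symbol: D→DAD, A→DAm, D→DAD, D→DAD, A→DAm, m→DA, D→DAD, A→DAm, D→DAD; joined: DAD DAm DAD DAD DAm DA DAD DAm DAD.

DADDAmDADDADDAmDADADDAmDAD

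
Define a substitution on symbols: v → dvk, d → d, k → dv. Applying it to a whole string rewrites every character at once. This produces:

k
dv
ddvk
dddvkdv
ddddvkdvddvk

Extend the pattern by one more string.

Rewriting each symbol of ddddvkdvddvk: d→d, d→d, d→d, d→d, v→dvk, k→dv, d→d, v→dvk, d→d, d→d, v→dvk, k→dv, which concatenates to d d d d dvk dv d dvk d d dvk dv.

dddddvkdvddvkdddvkdv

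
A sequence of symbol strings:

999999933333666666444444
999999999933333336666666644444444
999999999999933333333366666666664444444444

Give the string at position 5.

Term n consists of 3n-2 9's, followed by 2n-1 3's, followed by 2n 6's, followed by 2n 4's, where the shown terms are n = 3, 4, 5.
At n = 7 the blocks have lengths 19, 13, 14, 14.

999999999999999999933333333333336666666666666644444444444444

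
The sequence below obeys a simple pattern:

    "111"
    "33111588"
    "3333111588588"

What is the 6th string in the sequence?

3333333333111588588588588588

Every step adds 33 to the front and 588 to the end of the previous string.
From 3333111588588, 3 further steps: 3333111588588 → 333333111588588588 → 33333333111588588588588 → (answer).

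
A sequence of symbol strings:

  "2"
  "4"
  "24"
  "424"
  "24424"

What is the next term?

42424424

Each term (from the third on) is the two preceding terms concatenated in order: term 3 = 2·4 = 24.
The next term joins 424 and 24424.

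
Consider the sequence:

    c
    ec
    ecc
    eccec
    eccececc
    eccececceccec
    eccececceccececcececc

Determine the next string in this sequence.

From term 3 onward, concatenate the last term with the second-to-last: ec·c = ecc, ecc·ec = eccec, …
The next term joins eccececceccececcececc and eccececceccec.

eccececceccececcececceccececceccec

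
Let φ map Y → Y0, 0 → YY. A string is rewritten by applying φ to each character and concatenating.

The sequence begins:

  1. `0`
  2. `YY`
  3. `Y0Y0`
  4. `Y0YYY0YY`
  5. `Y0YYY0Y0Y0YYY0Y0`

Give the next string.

Y0YYY0Y0Y0YYY0YYY0YYY0Y0Y0YYY0YY

φ(Y0YYY0Y0Y0YYY0Y0) expands symbol-by-symbol to Y0 YY Y0 Y0 Y0 YY Y0 YY Y0 YY Y0 Y0 Y0 YY Y0 YY; joining the 16 pieces gives the next term.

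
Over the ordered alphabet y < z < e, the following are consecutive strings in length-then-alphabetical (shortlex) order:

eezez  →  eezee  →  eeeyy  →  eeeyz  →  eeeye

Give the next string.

Treat eeeye as a base-3 numeral over the given alphabet and add one, carrying through any trailing e's.

eeezy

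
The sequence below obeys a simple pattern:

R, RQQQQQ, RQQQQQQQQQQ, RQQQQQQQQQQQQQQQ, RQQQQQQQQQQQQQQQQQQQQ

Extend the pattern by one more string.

The strings grow by a fixed suffix QQQQQ each time.
So the next term is RQQQQQQQQQQQQQQQQQQQQ·QQQQQ.

RQQQQQQQQQQQQQQQQQQQQQQQQQ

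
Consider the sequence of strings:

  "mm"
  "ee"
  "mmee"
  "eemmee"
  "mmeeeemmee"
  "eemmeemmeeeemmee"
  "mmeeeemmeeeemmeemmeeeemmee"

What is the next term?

eemmeemmeeeemmeemmeeeemmeeeemmeemmeeeemmee

This is a Fibonacci-style word recurrence s(k) = s(k−2)·s(k−1): e.g. mm·ee = mmee.
So term 8 is eemmeemmeeeemmee·mmeeeemmeeeemmeemmeeeemmee.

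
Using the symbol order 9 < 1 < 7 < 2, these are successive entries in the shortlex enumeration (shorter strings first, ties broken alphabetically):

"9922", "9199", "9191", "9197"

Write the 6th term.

9119

Advancing 2 positions from 9197 through 9197 → 9192 reaches term 6.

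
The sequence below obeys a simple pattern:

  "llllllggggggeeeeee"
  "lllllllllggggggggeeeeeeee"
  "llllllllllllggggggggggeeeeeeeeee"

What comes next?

lllllllllllllllggggggggggggeeeeeeeeeeee

Term n consists of 3n l's, followed by 2n+2 g's, followed by 2n+2 e's, where the shown terms are n = 2, 3, 4.
Setting n = 5 gives 15, 12, 12 characters in each block.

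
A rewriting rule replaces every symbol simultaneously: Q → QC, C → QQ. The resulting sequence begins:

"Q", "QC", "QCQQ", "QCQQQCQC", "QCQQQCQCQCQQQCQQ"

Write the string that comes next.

Replace each of the 16 characters of QCQQQCQCQCQQQCQQ in place — QC QQ QC QC QC QQ QC QQ QC QQ QC QC QC QQ QC QC — and concatenate.

QCQQQCQCQCQQQCQQQCQQQCQCQCQQQCQC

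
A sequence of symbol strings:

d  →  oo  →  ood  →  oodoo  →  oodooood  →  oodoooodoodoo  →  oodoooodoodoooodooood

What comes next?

Each term (from the third on) is the previous term followed by the one before it: term 3 = oo·d = ood.
Continuing: oodoooodoodoooodooood · oodoooodoodoo gives term 8.

oodoooodoodoooodoooodoodoooodoodoo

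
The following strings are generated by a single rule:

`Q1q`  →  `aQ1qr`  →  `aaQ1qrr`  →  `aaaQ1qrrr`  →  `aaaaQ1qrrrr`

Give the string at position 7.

Every step adds a to the front and r to the end of the previous string.
From aaaaQ1qrrrr, 2 further steps: aaaaQ1qrrrr → aaaaaQ1qrrrrr → (answer).

aaaaaaQ1qrrrrrr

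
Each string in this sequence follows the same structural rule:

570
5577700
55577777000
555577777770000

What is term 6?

Reading off run lengths: 5 runs 1, 2, 3, 4; 7 runs 1, 3, 5, 7; 0 runs 1, 2, 3, 4 — each is linear in n (n = 1, 2, …).
Setting n = 6 gives 6, 11, 6 characters in each block.

55555577777777777000000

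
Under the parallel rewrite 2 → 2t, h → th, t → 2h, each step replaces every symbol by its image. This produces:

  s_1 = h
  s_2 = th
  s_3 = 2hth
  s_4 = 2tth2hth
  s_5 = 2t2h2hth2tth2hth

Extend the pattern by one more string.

φ(2t2h2hth2tth2hth) expands symbol-by-symbol to 2t 2h 2t th 2t th 2h th 2t 2h 2h th 2t th 2h th; joining the 16 pieces gives the next term.

2t2h2tth2tth2hth2t2h2hth2tth2hth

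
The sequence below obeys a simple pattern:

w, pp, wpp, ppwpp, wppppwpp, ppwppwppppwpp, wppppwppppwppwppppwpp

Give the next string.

This is a Fibonacci-style word recurrence s(k) = s(k−2)·s(k−1): e.g. w·pp = wpp.
Continuing: ppwppwppppwpp · wppppwppppwppwppppwpp gives term 8.

ppwppwppppwppwppppwppppwppwppppwpp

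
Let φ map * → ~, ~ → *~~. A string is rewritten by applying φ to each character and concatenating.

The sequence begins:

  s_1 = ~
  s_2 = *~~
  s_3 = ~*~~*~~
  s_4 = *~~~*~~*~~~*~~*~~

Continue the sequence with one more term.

~*~~*~~*~~~*~~*~~~*~~*~~*~~~*~~*~~~*~~*~~

Replace each of the 17 characters of *~~~*~~*~~~*~~*~~ in place — ~ *~~ *~~ *~~ ~ *~~ *~~ ~ *~~ *~~ *~~ ~ *~~ *~~ ~ *~~ *~~ — and concatenate.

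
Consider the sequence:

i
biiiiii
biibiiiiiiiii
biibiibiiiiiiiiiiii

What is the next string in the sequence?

s(k+1) = bii·s(k)·iii, so each term gains bii as a prefix and iii as a suffix.
One more step from biibiibiiiiiiiiiiii gives the answer.

biibiibiibiiiiiiiiiiiiiii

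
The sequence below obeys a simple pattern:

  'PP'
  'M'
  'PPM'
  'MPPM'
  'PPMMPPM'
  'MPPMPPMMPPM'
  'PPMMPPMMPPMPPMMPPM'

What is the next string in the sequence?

MPPMPPMMPPMPPMMPPMMPPMPPMMPPM

From term 3 onward, concatenate the second-to-last term with the last: PP·M = PPM, M·PPM = MPPM, …
Continuing: MPPMPPMMPPM · PPMMPPMMPPMPPMMPPM gives term 8.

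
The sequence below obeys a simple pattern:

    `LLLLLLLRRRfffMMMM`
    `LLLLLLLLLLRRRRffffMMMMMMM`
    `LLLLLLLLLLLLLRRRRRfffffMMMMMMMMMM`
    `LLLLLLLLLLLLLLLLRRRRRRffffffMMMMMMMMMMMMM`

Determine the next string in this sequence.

The n-th term is 3n+1 L's then n+1 R's then n+1 f's then 3n-2 M's, where the shown terms are n = 2, 3, 4, 5.
Setting n = 6 gives 19, 7, 7, 16 characters in each block.

LLLLLLLLLLLLLLLLLLLRRRRRRRfffffffMMMMMMMMMMMMMMMM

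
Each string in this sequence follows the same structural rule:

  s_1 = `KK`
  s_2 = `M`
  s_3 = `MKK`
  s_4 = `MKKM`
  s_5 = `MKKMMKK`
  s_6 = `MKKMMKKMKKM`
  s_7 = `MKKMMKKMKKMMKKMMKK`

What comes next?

From term 3 onward, concatenate the last term with the second-to-last: M·KK = MKK, MKK·M = MKKM, …
Continuing: MKKMMKKMKKMMKKMMKK · MKKMMKKMKKM gives term 8.

MKKMMKKMKKMMKKMMKKMKKMMKKMKKM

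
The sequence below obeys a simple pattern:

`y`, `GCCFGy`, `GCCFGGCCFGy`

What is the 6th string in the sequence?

GCCFGGCCFGGCCFGGCCFGGCCFGy

Every step adds GCCFG at the front: s(k+1) = GCCFG·s(k).
From GCCFGGCCFGy, 3 further steps: GCCFGGCCFGy → GCCFGGCCFGGCCFGy → GCCFGGCCFGGCCFGGCCFGy → (answer).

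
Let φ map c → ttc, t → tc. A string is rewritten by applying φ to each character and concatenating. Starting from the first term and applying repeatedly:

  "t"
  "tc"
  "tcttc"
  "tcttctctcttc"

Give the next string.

tcttctctcttctcttctcttctctcttc

Rewriting each symbol of tcttctctcttc: t→tc, c→ttc, t→tc, t→tc, c→ttc, t→tc, c→ttc, t→tc, c→ttc, t→tc, t→tc, c→ttc, which concatenates to tc ttc tc tc ttc tc ttc tc ttc tc tc ttc.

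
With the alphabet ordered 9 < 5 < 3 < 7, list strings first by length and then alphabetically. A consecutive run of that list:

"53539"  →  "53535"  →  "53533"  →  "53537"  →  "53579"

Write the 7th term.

Continuing the enumeration 2 steps past 53579: 53579 → 53575 → (answer).

53573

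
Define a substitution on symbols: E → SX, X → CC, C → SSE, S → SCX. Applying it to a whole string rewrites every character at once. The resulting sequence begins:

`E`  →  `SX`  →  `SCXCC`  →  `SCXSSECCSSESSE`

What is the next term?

Rewriting the 14 symbols of SCXSSECCSSESSE one by one yields SCX SSE CC SCX SCX SX SSE SSE SCX SCX SX SCX SCX SX; concatenated:

SCXSSECCSCXSCXSXSSESSESCXSCXSXSCXSCXSX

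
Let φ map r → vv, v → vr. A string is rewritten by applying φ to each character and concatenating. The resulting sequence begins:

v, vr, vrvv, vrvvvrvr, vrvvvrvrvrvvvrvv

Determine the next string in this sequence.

vrvvvrvrvrvvvrvvvrvvvrvrvrvvvrvr

Replace each of the 16 characters of vrvvvrvrvrvvvrvv in place — vr vv vr vr vr vv vr vv vr vv vr vr vr vv vr vr — and concatenate.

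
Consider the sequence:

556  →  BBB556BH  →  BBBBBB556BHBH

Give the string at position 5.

BBBBBBBBBBBB556BHBHBHBH

Each term wraps the previous one in BBB on the left and BH on the right.
From BBBBBB556BHBH, 2 further steps: BBBBBB556BHBH → BBBBBBBBB556BHBHBH → (answer).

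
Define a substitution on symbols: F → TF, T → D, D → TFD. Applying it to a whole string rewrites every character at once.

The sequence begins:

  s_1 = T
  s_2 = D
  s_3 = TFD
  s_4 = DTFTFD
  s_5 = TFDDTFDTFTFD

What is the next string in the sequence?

DTFTFDTFDDTFTFDDTFDTFTFD

Rewriting each symbol of TFDDTFDTFTFD: T→D, F→TF, D→TFD, D→TFD, T→D, F→TF, D→TFD, T→D, F→TF, T→D, F→TF, D→TFD, which concatenates to D TF TFD TFD D TF TFD D TF D TF TFD.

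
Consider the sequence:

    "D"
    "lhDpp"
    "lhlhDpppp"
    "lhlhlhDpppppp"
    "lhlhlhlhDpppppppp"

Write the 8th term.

lhlhlhlhlhlhlhDpppppppppppppp

Each term wraps the previous one in lh on the left and pp on the right.
From lhlhlhlhDpppppppp, 3 further steps: lhlhlhlhDpppppppp → lhlhlhlhlhDpppppppppp → lhlhlhlhlhlhDpppppppppppp → (answer).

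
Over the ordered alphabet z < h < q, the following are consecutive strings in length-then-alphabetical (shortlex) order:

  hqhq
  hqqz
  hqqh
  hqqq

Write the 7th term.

qzzq

Advancing 3 positions from hqqq through hqqq → qzzz → qzzh reaches term 7.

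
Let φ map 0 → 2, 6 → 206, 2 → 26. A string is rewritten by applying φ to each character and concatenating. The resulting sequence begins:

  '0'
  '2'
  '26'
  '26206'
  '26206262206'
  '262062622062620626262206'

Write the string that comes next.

Applying the rule to each of the 24 symbols of 262062622062620626262206 gives the pieces 26 206 26 2 206 26 206 26 26 2 206 26 206 26 2 206 26 206 26 206 26 26 2 206, which concatenate to the answer.

26206262206262062626220626206262206262062620626262206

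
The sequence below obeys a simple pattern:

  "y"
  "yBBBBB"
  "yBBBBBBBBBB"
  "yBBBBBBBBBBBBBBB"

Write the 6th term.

The strings grow by a fixed suffix BBBBB each time.
From yBBBBBBBBBBBBBBB, 2 further steps: yBBBBBBBBBBBBBBB → yBBBBBBBBBBBBBBBBBBBB → (answer).

yBBBBBBBBBBBBBBBBBBBBBBBBB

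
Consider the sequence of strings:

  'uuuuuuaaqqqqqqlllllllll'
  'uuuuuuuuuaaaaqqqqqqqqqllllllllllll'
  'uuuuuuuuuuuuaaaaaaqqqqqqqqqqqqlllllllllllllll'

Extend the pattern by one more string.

uuuuuuuuuuuuuuuaaaaaaaaqqqqqqqqqqqqqqqllllllllllllllllll

The n-th term is 3n u's then 2n-2 a's then 3n q's then 3n+3 l's, where the shown terms are n = 2, 3, 4.
For the next term, n = 5, so the run lengths are 15, 8, 15, 18.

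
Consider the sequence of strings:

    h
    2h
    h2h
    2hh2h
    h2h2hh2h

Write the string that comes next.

Each term (from the third on) is the two preceding terms concatenated in order: term 3 = h·2h = h2h.
The next term joins 2hh2h and h2h2hh2h.

2hh2hh2h2hh2h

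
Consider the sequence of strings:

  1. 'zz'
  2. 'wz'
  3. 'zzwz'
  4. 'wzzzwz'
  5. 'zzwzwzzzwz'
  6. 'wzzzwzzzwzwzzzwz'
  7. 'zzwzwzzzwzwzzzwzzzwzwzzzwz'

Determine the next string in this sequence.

wzzzwzzzwzwzzzwzzzwzwzzzwzwzzzwzzzwzwzzzwz

Each term (from the third on) is the two preceding terms concatenated in order: term 3 = zz·wz = zzwz.
So term 8 is wzzzwzzzwzwzzzwz·zzwzwzzzwzwzzzwzzzwzwzzzwz.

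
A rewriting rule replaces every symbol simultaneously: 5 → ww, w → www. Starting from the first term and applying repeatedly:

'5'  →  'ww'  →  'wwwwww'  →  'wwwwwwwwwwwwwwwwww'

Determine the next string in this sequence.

Replace each of the 18 characters of wwwwwwwwwwwwwwwwww in place — www www www www www www www www www www www www www www www www www www — and concatenate.

wwwwwwwwwwwwwwwwwwwwwwwwwwwwwwwwwwwwwwwwwwwwwwwwwwwwww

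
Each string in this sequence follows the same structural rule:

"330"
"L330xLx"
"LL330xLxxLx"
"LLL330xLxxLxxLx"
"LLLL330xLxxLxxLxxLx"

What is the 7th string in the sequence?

s(k+1) = L·s(k)·xLx, so each term gains L as a prefix and xLx as a suffix.
From LLLL330xLxxLxxLxxLx, 2 further steps: LLLL330xLxxLxxLxxLx → LLLLL330xLxxLxxLxxLxxLx → (answer).

LLLLLL330xLxxLxxLxxLxxLxxLx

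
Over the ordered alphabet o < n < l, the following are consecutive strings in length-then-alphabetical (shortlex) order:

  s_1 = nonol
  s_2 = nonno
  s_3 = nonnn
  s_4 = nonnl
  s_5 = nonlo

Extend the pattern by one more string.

Find the rightmost character of nonlo below l, bump it to the next letter, and reset everything to its right to o.

nonln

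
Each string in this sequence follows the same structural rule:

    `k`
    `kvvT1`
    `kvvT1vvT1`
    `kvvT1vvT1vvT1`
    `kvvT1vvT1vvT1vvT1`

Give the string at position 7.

Each term is the previous one with vvT1 appended.
From kvvT1vvT1vvT1vvT1, 2 further steps: kvvT1vvT1vvT1vvT1 → kvvT1vvT1vvT1vvT1vvT1 → (answer).

kvvT1vvT1vvT1vvT1vvT1vvT1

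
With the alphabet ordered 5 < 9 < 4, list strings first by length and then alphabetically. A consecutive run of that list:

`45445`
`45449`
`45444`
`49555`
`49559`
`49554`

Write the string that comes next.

49595

Treat 49554 as a base-3 numeral over the given alphabet and add one, carrying through any trailing 4's.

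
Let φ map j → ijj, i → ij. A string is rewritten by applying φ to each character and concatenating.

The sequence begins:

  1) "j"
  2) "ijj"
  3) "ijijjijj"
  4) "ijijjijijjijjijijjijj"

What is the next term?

Applying the rule to each of the 21 symbols of ijijjijijjijjijijjijj gives the pieces ij ijj ij ijj ijj ij ijj ij ijj ijj ij ijj ijj ij ijj ij ijj ijj ij ijj ijj, which concatenate to the answer.

ijijjijijjijjijijjijijjijjijijjijjijijjijijjijjijijjijj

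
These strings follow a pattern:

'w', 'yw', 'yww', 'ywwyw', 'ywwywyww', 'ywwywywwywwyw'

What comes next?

ywwywywwywwywywwywyww

From term 3 onward, concatenate the last term with the second-to-last: yw·w = yww, yww·yw = ywwyw, …
The next term joins ywwywywwywwyw and ywwywyww.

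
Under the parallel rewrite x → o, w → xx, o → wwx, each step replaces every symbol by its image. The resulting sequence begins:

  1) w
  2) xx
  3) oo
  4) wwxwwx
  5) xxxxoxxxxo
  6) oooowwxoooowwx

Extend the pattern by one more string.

φ(oooowwxoooowwx) expands symbol-by-symbol to wwx wwx wwx wwx xx xx o wwx wwx wwx wwx xx xx o; joining the 14 pieces gives the next term.

wwxwwxwwxwwxxxxxowwxwwxwwxwwxxxxxo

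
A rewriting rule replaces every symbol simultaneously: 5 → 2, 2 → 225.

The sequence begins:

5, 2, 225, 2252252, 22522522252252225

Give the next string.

22522522252252225225225222522522252252252

Applying the rule to each of the 17 symbols of 22522522252252225 gives the pieces 225 225 2 225 225 2 225 225 225 2 225 225 2 225 225 225 2, which concatenate to the answer.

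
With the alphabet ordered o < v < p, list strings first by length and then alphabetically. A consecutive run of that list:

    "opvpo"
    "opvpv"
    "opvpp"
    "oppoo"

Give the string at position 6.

Advancing 2 positions from oppoo through oppoo → oppov reaches term 6.

oppop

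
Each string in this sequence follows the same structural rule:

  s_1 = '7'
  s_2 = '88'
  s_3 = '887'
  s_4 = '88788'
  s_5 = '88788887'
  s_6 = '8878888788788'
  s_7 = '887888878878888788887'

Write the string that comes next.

From term 3 onward, concatenate the last term with the second-to-last: 88·7 = 887, 887·88 = 88788, …
So term 8 is 887888878878888788887·8878888788788.

8878888788788887888878878888788788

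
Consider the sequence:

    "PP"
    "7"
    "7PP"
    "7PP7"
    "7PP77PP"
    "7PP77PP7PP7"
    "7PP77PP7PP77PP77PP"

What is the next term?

7PP77PP7PP77PP77PP7PP77PP7PP7

From term 3 onward, concatenate the last term with the second-to-last: 7·PP = 7PP, 7PP·7 = 7PP7, …
The next term joins 7PP77PP7PP77PP77PP and 7PP77PP7PP7.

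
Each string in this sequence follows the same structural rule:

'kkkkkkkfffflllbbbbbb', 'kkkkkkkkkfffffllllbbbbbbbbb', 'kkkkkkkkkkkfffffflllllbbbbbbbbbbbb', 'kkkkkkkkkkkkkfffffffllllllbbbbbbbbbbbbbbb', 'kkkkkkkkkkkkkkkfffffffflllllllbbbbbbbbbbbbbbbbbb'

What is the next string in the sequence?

The n-th term is 2n+3 k's then n+2 f's then n+1 l's then 3n b's, where the shown terms are n = 2, 3, 4, 5, 6.
Setting n = 7 gives 17, 9, 8, 21 characters in each block.

kkkkkkkkkkkkkkkkkfffffffffllllllllbbbbbbbbbbbbbbbbbbbbb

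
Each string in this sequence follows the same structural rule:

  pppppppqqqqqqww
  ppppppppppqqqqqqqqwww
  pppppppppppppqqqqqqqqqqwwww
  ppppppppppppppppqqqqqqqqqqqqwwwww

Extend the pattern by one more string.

pppppppppppppppppppqqqqqqqqqqqqqqwwwwww

The n-th term is 3n+1 p's then 2n+2 q's then n w's, where the shown terms are n = 2, 3, 4, 5.
For the next term, n = 6, so the run lengths are 19, 14, 6.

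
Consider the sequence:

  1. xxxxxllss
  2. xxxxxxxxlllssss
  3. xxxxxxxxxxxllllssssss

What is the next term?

xxxxxxxxxxxxxxlllllssssssss

Each string has the form x^{3n+2} l^{n+1} s^{2n} (n = 1, 2, …).
At n = 4 the blocks have lengths 14, 5, 8.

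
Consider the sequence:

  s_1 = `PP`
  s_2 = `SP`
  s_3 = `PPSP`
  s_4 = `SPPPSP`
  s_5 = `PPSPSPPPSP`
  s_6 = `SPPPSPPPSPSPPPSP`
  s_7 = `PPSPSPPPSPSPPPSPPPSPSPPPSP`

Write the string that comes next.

This is a Fibonacci-style word recurrence s(k) = s(k−2)·s(k−1): e.g. PP·SP = PPSP.
Continuing: SPPPSPPPSPSPPPSP · PPSPSPPPSPSPPPSPPPSPSPPPSP gives term 8.

SPPPSPPPSPSPPPSPPPSPSPPPSPSPPPSPPPSPSPPPSP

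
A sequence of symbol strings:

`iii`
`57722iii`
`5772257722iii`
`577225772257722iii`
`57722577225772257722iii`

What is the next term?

The strings grow by a fixed prefix 57722 each time.
Applying this once more to 57722577225772257722iii:

5772257722577225772257722iii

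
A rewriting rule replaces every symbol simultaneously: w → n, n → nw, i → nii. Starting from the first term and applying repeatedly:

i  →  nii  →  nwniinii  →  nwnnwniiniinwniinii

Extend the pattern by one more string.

Rewriting the 19 symbols of nwnnwniiniinwniinii one by one yields nw n nw nw n nw nii nii nw nii nii nw n nw nii nii nw nii nii; concatenated:

nwnnwnwnnwniiniinwniiniinwnnwniiniinwniinii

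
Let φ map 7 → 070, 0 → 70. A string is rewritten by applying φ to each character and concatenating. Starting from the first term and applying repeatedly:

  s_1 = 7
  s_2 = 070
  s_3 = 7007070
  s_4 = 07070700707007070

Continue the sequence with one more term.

Applying the rule to each of the 17 symbols of 07070700707007070 gives the pieces 70 070 70 070 70 070 70 70 070 70 070 70 70 070 70 070 70, which concatenate to the answer.

70070700707007070700707007070700707007070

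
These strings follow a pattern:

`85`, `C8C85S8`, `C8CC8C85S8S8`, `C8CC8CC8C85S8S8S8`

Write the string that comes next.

Every step adds C8C to the front and S8 to the end of the previous string.
Applying this once more to C8CC8CC8C85S8S8S8:

C8CC8CC8CC8C85S8S8S8S8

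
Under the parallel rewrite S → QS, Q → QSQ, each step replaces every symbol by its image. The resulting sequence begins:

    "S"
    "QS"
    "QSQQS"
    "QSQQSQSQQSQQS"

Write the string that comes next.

QSQQSQSQQSQQSQSQQSQSQQSQQSQSQQSQQS

Replace each of the 13 characters of QSQQSQSQQSQQS in place — QSQ QS QSQ QSQ QS QSQ QS QSQ QSQ QS QSQ QSQ QS — and concatenate.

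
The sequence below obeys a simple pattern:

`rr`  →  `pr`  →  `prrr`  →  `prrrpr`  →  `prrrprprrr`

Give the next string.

This is a Fibonacci-style word recurrence s(k) = s(k−1)·s(k−2): e.g. pr·rr = prrr.
So term 6 is prrrprprrr·prrrpr.

prrrprprrrprrrpr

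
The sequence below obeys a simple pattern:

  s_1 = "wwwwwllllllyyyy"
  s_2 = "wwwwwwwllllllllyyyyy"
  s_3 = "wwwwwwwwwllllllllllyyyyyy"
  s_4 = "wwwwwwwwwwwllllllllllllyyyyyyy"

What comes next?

wwwwwwwwwwwwwllllllllllllllyyyyyyyy

Reading off run lengths: w runs 5, 7, 9, 11; l runs 6, 8, 10, 12; y runs 4, 5, 6, 7 — each is linear in n, where the shown terms are n = 2, 3, 4, 5.
For the next term, n = 6, so the run lengths are 13, 14, 8.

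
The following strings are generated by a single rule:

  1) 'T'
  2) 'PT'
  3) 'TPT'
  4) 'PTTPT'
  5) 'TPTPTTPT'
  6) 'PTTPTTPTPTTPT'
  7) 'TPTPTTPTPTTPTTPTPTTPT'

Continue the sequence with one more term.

PTTPTTPTPTTPTTPTPTTPTPTTPTTPTPTTPT

This is a Fibonacci-style word recurrence s(k) = s(k−2)·s(k−1): e.g. T·PT = TPT.
Continuing: PTTPTTPTPTTPT · TPTPTTPTPTTPTTPTPTTPT gives term 8.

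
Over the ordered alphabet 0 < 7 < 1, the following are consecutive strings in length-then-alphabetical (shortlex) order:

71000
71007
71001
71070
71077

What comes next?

Treat 71077 as a base-3 numeral over the given alphabet and add one, carrying through any trailing 1's.

71071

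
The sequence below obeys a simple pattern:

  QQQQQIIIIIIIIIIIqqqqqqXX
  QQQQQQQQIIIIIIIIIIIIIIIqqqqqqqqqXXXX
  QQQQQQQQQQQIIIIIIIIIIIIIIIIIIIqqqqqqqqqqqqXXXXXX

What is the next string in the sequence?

QQQQQQQQQQQQQQIIIIIIIIIIIIIIIIIIIIIIIqqqqqqqqqqqqqqqXXXXXXXX

Reading off run lengths: Q runs 5, 8, 11; I runs 11, 15, 19; q runs 6, 9, 12; X runs 2, 4, 6 — each is linear in n, where the shown terms are n = 2, 3, 4.
For the next term, n = 5, so the run lengths are 14, 23, 15, 8.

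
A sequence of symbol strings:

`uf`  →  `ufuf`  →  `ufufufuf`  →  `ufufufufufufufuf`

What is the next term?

ufufufufufufufufufufufufufufufuf

s(k+1) = s(k)·s(k) — each term doubles the last.
So the next term is two copies of ufufufufufufufuf.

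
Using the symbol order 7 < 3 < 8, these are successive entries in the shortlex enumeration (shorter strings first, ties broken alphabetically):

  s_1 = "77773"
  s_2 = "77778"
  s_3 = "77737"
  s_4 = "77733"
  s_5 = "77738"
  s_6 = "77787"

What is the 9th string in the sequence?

Continuing the enumeration 3 steps past 77787: 77787 → 77783 → 77788 → (answer).

77377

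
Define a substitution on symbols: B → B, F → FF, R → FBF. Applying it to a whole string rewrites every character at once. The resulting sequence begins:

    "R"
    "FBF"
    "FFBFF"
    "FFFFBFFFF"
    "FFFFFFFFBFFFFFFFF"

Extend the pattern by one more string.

FFFFFFFFFFFFFFFFBFFFFFFFFFFFFFFFF

Replace each of the 17 characters of FFFFFFFFBFFFFFFFF in place — FF FF FF FF FF FF FF FF B FF FF FF FF FF FF FF FF — and concatenate.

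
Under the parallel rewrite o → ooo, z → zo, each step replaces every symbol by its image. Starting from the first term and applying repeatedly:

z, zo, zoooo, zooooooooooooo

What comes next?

zoooooooooooooooooooooooooooooooooooooooo

Replace each of the 14 characters of zooooooooooooo in place — zo ooo ooo ooo ooo ooo ooo ooo ooo ooo ooo ooo ooo ooo — and concatenate.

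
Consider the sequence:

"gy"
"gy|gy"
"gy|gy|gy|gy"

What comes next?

Each string is two copies of the previous one joined by '|'.
So the next term is two copies of gy|gy|gy|gy with '|' between the halves.

gy|gy|gy|gy|gy|gy|gy|gy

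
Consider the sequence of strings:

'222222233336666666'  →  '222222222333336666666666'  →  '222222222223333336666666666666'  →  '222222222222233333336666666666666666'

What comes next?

222222222222222333333336666666666666666666

Reading off run lengths: 2 runs 7, 9, 11, 13; 3 runs 4, 5, 6, 7; 6 runs 7, 10, 13, 16 — each is linear in n, where the shown terms are n = 2, 3, 4, 5.
For the next term, n = 6, so the run lengths are 15, 8, 19.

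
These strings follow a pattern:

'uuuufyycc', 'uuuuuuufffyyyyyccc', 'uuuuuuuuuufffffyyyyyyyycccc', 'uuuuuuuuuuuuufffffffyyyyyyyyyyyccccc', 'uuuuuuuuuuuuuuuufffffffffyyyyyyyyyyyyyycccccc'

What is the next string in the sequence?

uuuuuuuuuuuuuuuuuuufffffffffffyyyyyyyyyyyyyyyyyccccccc

The n-th term is 3n+1 u's then 2n-1 f's then 3n-1 y's then n+1 c's (n = 1, 2, …).
Setting n = 6 gives 19, 11, 17, 7 characters in each block.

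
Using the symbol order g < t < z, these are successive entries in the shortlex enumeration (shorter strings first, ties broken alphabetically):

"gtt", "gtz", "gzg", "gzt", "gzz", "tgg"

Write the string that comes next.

tgt

The successor of tgg increments the rightmost position that isn't already z and resets every position after it to g.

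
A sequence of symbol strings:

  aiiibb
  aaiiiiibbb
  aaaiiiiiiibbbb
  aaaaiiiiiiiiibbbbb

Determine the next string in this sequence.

The n-th term is n a's then 2n+1 i's then n+1 b's (n = 1, 2, …).
Setting n = 5 gives 5, 11, 6 characters in each block.

aaaaaiiiiiiiiiiibbbbbb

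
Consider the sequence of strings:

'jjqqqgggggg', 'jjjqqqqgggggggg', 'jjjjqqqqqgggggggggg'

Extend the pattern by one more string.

The n-th term is n-1 j's then n q's then 2n g's, where the shown terms are n = 3, 4, 5.
Setting n = 6 gives 5, 6, 12 characters in each block.

jjjjjqqqqqqgggggggggggg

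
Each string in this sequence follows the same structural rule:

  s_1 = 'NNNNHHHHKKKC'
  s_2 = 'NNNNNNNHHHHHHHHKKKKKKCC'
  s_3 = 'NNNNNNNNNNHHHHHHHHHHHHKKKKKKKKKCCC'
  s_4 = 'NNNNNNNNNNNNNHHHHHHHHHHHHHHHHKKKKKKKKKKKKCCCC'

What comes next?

NNNNNNNNNNNNNNNNHHHHHHHHHHHHHHHHHHHHKKKKKKKKKKKKKKKCCCCC

Reading off run lengths: N runs 4, 7, 10, 13; H runs 4, 8, 12, 16; K runs 3, 6, 9, 12; C runs 1, 2, 3, 4 — each is linear in n (n = 1, 2, …).
For the next term, n = 5, so the run lengths are 16, 20, 15, 5.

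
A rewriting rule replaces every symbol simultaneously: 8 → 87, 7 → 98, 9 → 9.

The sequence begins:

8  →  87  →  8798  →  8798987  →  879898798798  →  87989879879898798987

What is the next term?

Rewriting the 20 symbols of 87989879879898798987 one by one yields 87 98 9 87 9 87 98 9 87 98 9 87 9 87 98 9 87 9 87 98; concatenated:

879898798798987989879879898798798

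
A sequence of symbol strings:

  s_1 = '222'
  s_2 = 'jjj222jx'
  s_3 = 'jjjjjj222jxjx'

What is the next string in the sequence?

s(k+1) = jjj·s(k)·jx, so each term gains jjj as a prefix and jx as a suffix.
One more step from jjjjjj222jxjx gives the answer.

jjjjjjjjj222jxjxjx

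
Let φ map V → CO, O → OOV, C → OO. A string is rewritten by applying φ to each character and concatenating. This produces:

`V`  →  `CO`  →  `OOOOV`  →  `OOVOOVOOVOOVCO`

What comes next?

Applying the rule to each of the 14 symbols of OOVOOVOOVOOVCO gives the pieces OOV OOV CO OOV OOV CO OOV OOV CO OOV OOV CO OO OOV, which concatenate to the answer.

OOVOOVCOOOVOOVCOOOVOOVCOOOVOOVCOOOOOV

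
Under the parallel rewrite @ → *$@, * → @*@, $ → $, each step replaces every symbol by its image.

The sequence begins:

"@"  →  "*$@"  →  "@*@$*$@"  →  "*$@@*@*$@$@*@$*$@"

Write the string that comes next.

Rewriting the 17 symbols of *$@@*@*$@$@*@$*$@ one by one yields @*@ $ *$@ *$@ @*@ *$@ @*@ $ *$@ $ *$@ @*@ *$@ $ @*@ $ *$@; concatenated:

@*@$*$@*$@@*@*$@@*@$*$@$*$@@*@*$@$@*@$*$@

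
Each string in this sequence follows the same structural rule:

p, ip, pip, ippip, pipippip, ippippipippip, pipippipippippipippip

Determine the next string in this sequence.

Each term (from the third on) is the two preceding terms concatenated in order: term 3 = p·ip = pip.
So term 8 is ippippipippip·pipippipippippipippip.

ippippipippippipippipippippipippip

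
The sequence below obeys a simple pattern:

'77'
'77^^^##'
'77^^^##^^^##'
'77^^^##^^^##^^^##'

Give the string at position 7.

77^^^##^^^##^^^##^^^##^^^##^^^##

Each term is the previous one with ^^^## appended.
From 77^^^##^^^##^^^##, 3 further steps: 77^^^##^^^##^^^## → 77^^^##^^^##^^^##^^^## → 77^^^##^^^##^^^##^^^##^^^## → (answer).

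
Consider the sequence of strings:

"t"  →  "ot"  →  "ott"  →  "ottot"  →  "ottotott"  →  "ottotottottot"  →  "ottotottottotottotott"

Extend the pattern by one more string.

This is a Fibonacci-style word recurrence s(k) = s(k−1)·s(k−2): e.g. ot·t = ott.
Continuing: ottotottottotottotott · ottotottottot gives term 8.

ottotottottotottotottottotottottot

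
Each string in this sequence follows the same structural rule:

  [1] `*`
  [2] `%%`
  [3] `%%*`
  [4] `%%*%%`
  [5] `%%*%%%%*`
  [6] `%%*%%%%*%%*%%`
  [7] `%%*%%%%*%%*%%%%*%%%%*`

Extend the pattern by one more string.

%%*%%%%*%%*%%%%*%%%%*%%*%%%%*%%*%%

This is a Fibonacci-style word recurrence s(k) = s(k−1)·s(k−2): e.g. %%·* = %%*.
Continuing: %%*%%%%*%%*%%%%*%%%%* · %%*%%%%*%%*%% gives term 8.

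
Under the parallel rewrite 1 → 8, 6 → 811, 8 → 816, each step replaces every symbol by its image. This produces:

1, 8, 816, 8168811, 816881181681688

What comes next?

Rewriting the 15 symbols of 816881181681688 one by one yields 816 8 811 816 816 8 8 816 8 811 816 8 811 816 816; concatenated:

81688118168168881688118168811816816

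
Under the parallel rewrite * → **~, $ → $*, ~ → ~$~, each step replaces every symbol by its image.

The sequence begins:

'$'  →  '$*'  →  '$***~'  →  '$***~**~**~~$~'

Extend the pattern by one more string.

$***~**~**~~$~**~**~~$~**~**~~$~~$~$*~$~

Replace each of the 14 characters of $***~**~**~~$~ in place — $* **~ **~ **~ ~$~ **~ **~ ~$~ **~ **~ ~$~ ~$~ $* ~$~ — and concatenate.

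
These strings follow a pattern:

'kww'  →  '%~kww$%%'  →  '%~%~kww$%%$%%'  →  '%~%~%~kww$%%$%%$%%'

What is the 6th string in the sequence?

%~%~%~%~%~kww$%%$%%$%%$%%$%%

s(k+1) = %~·s(k)·$%%, so each term gains %~ as a prefix and $%% as a suffix.
From %~%~%~kww$%%$%%$%%, 2 further steps: %~%~%~kww$%%$%%$%% → %~%~%~%~kww$%%$%%$%%$%% → (answer).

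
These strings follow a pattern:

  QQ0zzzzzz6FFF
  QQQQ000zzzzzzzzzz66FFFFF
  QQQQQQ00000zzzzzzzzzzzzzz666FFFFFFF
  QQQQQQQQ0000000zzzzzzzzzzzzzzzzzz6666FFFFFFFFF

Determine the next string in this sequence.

Each string has the form Q^{2n} 0^{2n-1} z^{4n+2} 6^{n} F^{2n+1} (n = 1, 2, …).
At n = 5 the blocks have lengths 10, 9, 22, 5, 11.

QQQQQQQQQQ000000000zzzzzzzzzzzzzzzzzzzzzz66666FFFFFFFFFFF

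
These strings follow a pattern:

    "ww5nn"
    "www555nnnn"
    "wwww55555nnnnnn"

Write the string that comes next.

wwwww5555555nnnnnnnn

Term n consists of n+1 w's, followed by 2n-1 5's, followed by 2n n's (n = 1, 2, …).
For the next term, n = 4, so the run lengths are 5, 7, 8.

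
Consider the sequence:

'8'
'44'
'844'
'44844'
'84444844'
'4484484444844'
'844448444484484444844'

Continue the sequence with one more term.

From term 3 onward, concatenate the second-to-last term with the last: 8·44 = 844, 44·844 = 44844, …
The next term joins 4484484444844 and 844448444484484444844.

4484484444844844448444484484444844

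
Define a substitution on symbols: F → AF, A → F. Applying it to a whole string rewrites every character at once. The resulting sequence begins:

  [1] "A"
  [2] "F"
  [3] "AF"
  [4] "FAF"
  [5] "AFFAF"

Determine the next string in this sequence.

FAFAFFAF

Rewriting each symbol of AFFAF: A→F, F→AF, F→AF, A→F, F→AF, which concatenates to F AF AF F AF.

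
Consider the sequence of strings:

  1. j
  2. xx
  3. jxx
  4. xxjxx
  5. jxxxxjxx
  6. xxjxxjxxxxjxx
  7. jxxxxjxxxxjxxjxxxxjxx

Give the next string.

Each term (from the third on) is the two preceding terms concatenated in order: term 3 = j·xx = jxx.
So term 8 is xxjxxjxxxxjxx·jxxxxjxxxxjxxjxxxxjxx.

xxjxxjxxxxjxxjxxxxjxxxxjxxjxxxxjxx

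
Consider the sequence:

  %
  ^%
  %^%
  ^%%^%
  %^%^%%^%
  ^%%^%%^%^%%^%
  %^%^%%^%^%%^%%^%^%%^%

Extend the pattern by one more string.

^%%^%%^%^%%^%%^%^%%^%^%%^%%^%^%%^%

From term 3 onward, concatenate the second-to-last term with the last: %·^% = %^%, ^%·%^% = ^%%^%, …
The next term joins ^%%^%%^%^%%^% and %^%^%%^%^%%^%%^%^%%^%.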